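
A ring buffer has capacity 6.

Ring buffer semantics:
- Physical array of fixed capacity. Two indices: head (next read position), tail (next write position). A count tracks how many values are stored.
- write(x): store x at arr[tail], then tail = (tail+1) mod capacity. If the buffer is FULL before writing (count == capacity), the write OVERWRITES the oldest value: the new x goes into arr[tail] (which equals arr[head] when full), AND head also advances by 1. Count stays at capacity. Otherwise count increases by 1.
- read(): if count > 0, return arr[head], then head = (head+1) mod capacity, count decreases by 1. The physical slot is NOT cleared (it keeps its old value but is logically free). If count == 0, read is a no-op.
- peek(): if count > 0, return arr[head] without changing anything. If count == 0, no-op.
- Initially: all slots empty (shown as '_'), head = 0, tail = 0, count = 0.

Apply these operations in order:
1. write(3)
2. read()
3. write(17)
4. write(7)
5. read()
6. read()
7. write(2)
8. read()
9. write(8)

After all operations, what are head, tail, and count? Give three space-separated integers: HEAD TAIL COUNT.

Answer: 4 5 1

Derivation:
After op 1 (write(3)): arr=[3 _ _ _ _ _] head=0 tail=1 count=1
After op 2 (read()): arr=[3 _ _ _ _ _] head=1 tail=1 count=0
After op 3 (write(17)): arr=[3 17 _ _ _ _] head=1 tail=2 count=1
After op 4 (write(7)): arr=[3 17 7 _ _ _] head=1 tail=3 count=2
After op 5 (read()): arr=[3 17 7 _ _ _] head=2 tail=3 count=1
After op 6 (read()): arr=[3 17 7 _ _ _] head=3 tail=3 count=0
After op 7 (write(2)): arr=[3 17 7 2 _ _] head=3 tail=4 count=1
After op 8 (read()): arr=[3 17 7 2 _ _] head=4 tail=4 count=0
After op 9 (write(8)): arr=[3 17 7 2 8 _] head=4 tail=5 count=1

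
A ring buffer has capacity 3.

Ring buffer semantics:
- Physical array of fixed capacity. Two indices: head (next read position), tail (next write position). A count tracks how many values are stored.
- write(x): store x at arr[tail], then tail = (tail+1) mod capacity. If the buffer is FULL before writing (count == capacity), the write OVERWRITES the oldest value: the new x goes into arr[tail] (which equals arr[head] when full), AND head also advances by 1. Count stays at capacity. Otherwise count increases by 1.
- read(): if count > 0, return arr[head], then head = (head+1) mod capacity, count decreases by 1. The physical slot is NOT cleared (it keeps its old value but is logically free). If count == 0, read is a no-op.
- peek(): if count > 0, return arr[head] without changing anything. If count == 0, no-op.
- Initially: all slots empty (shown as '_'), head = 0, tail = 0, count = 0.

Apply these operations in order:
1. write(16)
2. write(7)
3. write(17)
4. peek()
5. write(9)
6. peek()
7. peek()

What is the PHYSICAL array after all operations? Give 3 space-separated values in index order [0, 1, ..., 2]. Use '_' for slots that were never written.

After op 1 (write(16)): arr=[16 _ _] head=0 tail=1 count=1
After op 2 (write(7)): arr=[16 7 _] head=0 tail=2 count=2
After op 3 (write(17)): arr=[16 7 17] head=0 tail=0 count=3
After op 4 (peek()): arr=[16 7 17] head=0 tail=0 count=3
After op 5 (write(9)): arr=[9 7 17] head=1 tail=1 count=3
After op 6 (peek()): arr=[9 7 17] head=1 tail=1 count=3
After op 7 (peek()): arr=[9 7 17] head=1 tail=1 count=3

Answer: 9 7 17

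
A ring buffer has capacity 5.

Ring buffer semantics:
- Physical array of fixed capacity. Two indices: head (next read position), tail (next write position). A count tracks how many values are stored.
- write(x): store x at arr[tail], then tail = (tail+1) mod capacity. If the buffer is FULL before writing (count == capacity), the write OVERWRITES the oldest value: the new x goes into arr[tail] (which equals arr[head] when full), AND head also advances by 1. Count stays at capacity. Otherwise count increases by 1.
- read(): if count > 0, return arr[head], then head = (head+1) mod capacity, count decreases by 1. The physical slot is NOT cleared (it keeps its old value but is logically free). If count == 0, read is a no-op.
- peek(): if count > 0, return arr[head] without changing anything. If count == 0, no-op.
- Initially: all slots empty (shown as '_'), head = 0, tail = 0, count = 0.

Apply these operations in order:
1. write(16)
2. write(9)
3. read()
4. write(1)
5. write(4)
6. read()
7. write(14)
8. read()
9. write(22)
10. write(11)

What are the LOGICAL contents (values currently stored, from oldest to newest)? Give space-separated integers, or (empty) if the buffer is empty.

After op 1 (write(16)): arr=[16 _ _ _ _] head=0 tail=1 count=1
After op 2 (write(9)): arr=[16 9 _ _ _] head=0 tail=2 count=2
After op 3 (read()): arr=[16 9 _ _ _] head=1 tail=2 count=1
After op 4 (write(1)): arr=[16 9 1 _ _] head=1 tail=3 count=2
After op 5 (write(4)): arr=[16 9 1 4 _] head=1 tail=4 count=3
After op 6 (read()): arr=[16 9 1 4 _] head=2 tail=4 count=2
After op 7 (write(14)): arr=[16 9 1 4 14] head=2 tail=0 count=3
After op 8 (read()): arr=[16 9 1 4 14] head=3 tail=0 count=2
After op 9 (write(22)): arr=[22 9 1 4 14] head=3 tail=1 count=3
After op 10 (write(11)): arr=[22 11 1 4 14] head=3 tail=2 count=4

Answer: 4 14 22 11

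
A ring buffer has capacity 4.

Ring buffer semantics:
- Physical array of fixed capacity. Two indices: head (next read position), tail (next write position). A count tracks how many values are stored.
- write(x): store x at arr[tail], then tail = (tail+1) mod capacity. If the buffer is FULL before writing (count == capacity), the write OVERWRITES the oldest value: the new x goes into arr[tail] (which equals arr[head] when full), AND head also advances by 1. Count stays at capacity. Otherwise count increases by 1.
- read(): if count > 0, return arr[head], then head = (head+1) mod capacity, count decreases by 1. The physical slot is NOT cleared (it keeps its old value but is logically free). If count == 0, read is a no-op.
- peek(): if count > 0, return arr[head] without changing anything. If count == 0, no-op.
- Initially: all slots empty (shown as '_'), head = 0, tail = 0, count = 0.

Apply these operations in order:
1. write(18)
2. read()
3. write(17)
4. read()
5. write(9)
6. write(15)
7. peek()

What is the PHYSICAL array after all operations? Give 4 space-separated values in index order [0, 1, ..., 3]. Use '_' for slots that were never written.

Answer: 18 17 9 15

Derivation:
After op 1 (write(18)): arr=[18 _ _ _] head=0 tail=1 count=1
After op 2 (read()): arr=[18 _ _ _] head=1 tail=1 count=0
After op 3 (write(17)): arr=[18 17 _ _] head=1 tail=2 count=1
After op 4 (read()): arr=[18 17 _ _] head=2 tail=2 count=0
After op 5 (write(9)): arr=[18 17 9 _] head=2 tail=3 count=1
After op 6 (write(15)): arr=[18 17 9 15] head=2 tail=0 count=2
After op 7 (peek()): arr=[18 17 9 15] head=2 tail=0 count=2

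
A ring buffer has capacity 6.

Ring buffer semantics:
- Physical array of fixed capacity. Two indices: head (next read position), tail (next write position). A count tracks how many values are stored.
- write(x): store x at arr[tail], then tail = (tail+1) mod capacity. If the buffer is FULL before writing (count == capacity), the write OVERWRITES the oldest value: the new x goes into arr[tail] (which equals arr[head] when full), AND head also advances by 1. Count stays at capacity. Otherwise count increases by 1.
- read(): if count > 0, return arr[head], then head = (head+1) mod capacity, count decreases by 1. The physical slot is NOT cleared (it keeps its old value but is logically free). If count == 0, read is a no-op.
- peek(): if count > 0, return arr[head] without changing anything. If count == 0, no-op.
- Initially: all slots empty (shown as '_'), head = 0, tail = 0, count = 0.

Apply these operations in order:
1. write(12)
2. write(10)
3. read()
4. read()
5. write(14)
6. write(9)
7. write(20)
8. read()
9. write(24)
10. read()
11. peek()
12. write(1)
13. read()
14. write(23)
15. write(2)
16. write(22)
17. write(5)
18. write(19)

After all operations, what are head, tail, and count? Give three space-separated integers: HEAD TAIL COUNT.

Answer: 0 0 6

Derivation:
After op 1 (write(12)): arr=[12 _ _ _ _ _] head=0 tail=1 count=1
After op 2 (write(10)): arr=[12 10 _ _ _ _] head=0 tail=2 count=2
After op 3 (read()): arr=[12 10 _ _ _ _] head=1 tail=2 count=1
After op 4 (read()): arr=[12 10 _ _ _ _] head=2 tail=2 count=0
After op 5 (write(14)): arr=[12 10 14 _ _ _] head=2 tail=3 count=1
After op 6 (write(9)): arr=[12 10 14 9 _ _] head=2 tail=4 count=2
After op 7 (write(20)): arr=[12 10 14 9 20 _] head=2 tail=5 count=3
After op 8 (read()): arr=[12 10 14 9 20 _] head=3 tail=5 count=2
After op 9 (write(24)): arr=[12 10 14 9 20 24] head=3 tail=0 count=3
After op 10 (read()): arr=[12 10 14 9 20 24] head=4 tail=0 count=2
After op 11 (peek()): arr=[12 10 14 9 20 24] head=4 tail=0 count=2
After op 12 (write(1)): arr=[1 10 14 9 20 24] head=4 tail=1 count=3
After op 13 (read()): arr=[1 10 14 9 20 24] head=5 tail=1 count=2
After op 14 (write(23)): arr=[1 23 14 9 20 24] head=5 tail=2 count=3
After op 15 (write(2)): arr=[1 23 2 9 20 24] head=5 tail=3 count=4
After op 16 (write(22)): arr=[1 23 2 22 20 24] head=5 tail=4 count=5
After op 17 (write(5)): arr=[1 23 2 22 5 24] head=5 tail=5 count=6
After op 18 (write(19)): arr=[1 23 2 22 5 19] head=0 tail=0 count=6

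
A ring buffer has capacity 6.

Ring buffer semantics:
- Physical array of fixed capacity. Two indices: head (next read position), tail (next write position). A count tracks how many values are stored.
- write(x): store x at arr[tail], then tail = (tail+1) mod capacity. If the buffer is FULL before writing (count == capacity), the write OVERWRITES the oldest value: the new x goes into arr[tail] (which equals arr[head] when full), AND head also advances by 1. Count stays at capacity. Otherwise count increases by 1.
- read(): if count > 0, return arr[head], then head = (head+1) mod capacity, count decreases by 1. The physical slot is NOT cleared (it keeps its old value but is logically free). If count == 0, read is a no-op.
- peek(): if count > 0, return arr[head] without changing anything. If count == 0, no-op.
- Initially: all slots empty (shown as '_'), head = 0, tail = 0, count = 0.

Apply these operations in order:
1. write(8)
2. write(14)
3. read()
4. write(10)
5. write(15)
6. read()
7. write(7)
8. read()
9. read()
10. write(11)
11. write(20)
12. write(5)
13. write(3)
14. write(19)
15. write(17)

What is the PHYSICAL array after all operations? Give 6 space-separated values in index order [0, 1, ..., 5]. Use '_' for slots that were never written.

Answer: 20 5 3 19 17 11

Derivation:
After op 1 (write(8)): arr=[8 _ _ _ _ _] head=0 tail=1 count=1
After op 2 (write(14)): arr=[8 14 _ _ _ _] head=0 tail=2 count=2
After op 3 (read()): arr=[8 14 _ _ _ _] head=1 tail=2 count=1
After op 4 (write(10)): arr=[8 14 10 _ _ _] head=1 tail=3 count=2
After op 5 (write(15)): arr=[8 14 10 15 _ _] head=1 tail=4 count=3
After op 6 (read()): arr=[8 14 10 15 _ _] head=2 tail=4 count=2
After op 7 (write(7)): arr=[8 14 10 15 7 _] head=2 tail=5 count=3
After op 8 (read()): arr=[8 14 10 15 7 _] head=3 tail=5 count=2
After op 9 (read()): arr=[8 14 10 15 7 _] head=4 tail=5 count=1
After op 10 (write(11)): arr=[8 14 10 15 7 11] head=4 tail=0 count=2
After op 11 (write(20)): arr=[20 14 10 15 7 11] head=4 tail=1 count=3
After op 12 (write(5)): arr=[20 5 10 15 7 11] head=4 tail=2 count=4
After op 13 (write(3)): arr=[20 5 3 15 7 11] head=4 tail=3 count=5
After op 14 (write(19)): arr=[20 5 3 19 7 11] head=4 tail=4 count=6
After op 15 (write(17)): arr=[20 5 3 19 17 11] head=5 tail=5 count=6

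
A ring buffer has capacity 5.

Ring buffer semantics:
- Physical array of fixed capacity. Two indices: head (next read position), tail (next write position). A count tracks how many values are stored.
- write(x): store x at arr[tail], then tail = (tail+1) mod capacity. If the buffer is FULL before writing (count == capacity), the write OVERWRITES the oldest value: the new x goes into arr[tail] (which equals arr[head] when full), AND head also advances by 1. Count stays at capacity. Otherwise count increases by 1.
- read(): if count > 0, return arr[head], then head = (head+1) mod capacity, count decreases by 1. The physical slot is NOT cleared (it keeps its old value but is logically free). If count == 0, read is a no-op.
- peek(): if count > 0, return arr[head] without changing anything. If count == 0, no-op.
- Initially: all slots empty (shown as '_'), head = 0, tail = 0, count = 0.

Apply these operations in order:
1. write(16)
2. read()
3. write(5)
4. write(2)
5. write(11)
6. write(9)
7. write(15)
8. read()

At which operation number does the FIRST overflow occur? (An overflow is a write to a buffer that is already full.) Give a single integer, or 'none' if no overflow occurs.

Answer: none

Derivation:
After op 1 (write(16)): arr=[16 _ _ _ _] head=0 tail=1 count=1
After op 2 (read()): arr=[16 _ _ _ _] head=1 tail=1 count=0
After op 3 (write(5)): arr=[16 5 _ _ _] head=1 tail=2 count=1
After op 4 (write(2)): arr=[16 5 2 _ _] head=1 tail=3 count=2
After op 5 (write(11)): arr=[16 5 2 11 _] head=1 tail=4 count=3
After op 6 (write(9)): arr=[16 5 2 11 9] head=1 tail=0 count=4
After op 7 (write(15)): arr=[15 5 2 11 9] head=1 tail=1 count=5
After op 8 (read()): arr=[15 5 2 11 9] head=2 tail=1 count=4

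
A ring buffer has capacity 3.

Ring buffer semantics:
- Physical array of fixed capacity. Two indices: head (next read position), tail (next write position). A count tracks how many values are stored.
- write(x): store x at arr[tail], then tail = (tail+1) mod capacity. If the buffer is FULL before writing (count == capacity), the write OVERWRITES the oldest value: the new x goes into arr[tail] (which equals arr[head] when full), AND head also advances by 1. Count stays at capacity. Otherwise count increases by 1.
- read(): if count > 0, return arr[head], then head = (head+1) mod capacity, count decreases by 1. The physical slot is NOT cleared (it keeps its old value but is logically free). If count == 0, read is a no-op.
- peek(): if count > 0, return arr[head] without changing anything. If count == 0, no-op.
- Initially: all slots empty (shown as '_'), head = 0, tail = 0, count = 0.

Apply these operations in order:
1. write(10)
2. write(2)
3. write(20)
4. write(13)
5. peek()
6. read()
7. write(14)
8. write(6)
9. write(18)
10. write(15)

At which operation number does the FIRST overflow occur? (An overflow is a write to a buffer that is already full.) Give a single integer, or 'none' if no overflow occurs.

Answer: 4

Derivation:
After op 1 (write(10)): arr=[10 _ _] head=0 tail=1 count=1
After op 2 (write(2)): arr=[10 2 _] head=0 tail=2 count=2
After op 3 (write(20)): arr=[10 2 20] head=0 tail=0 count=3
After op 4 (write(13)): arr=[13 2 20] head=1 tail=1 count=3
After op 5 (peek()): arr=[13 2 20] head=1 tail=1 count=3
After op 6 (read()): arr=[13 2 20] head=2 tail=1 count=2
After op 7 (write(14)): arr=[13 14 20] head=2 tail=2 count=3
After op 8 (write(6)): arr=[13 14 6] head=0 tail=0 count=3
After op 9 (write(18)): arr=[18 14 6] head=1 tail=1 count=3
After op 10 (write(15)): arr=[18 15 6] head=2 tail=2 count=3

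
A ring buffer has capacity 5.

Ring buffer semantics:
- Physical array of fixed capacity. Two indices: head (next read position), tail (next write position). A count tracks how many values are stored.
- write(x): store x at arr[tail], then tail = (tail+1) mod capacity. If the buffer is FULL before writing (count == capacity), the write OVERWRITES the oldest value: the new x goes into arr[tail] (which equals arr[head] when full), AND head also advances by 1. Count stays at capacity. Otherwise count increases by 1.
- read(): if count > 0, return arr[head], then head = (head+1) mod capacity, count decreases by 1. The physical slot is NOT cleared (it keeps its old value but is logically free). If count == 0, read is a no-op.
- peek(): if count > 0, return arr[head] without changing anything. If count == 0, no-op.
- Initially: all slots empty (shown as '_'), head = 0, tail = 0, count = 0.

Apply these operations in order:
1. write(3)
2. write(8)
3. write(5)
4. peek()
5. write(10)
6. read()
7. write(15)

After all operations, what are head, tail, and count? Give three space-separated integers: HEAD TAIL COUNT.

After op 1 (write(3)): arr=[3 _ _ _ _] head=0 tail=1 count=1
After op 2 (write(8)): arr=[3 8 _ _ _] head=0 tail=2 count=2
After op 3 (write(5)): arr=[3 8 5 _ _] head=0 tail=3 count=3
After op 4 (peek()): arr=[3 8 5 _ _] head=0 tail=3 count=3
After op 5 (write(10)): arr=[3 8 5 10 _] head=0 tail=4 count=4
After op 6 (read()): arr=[3 8 5 10 _] head=1 tail=4 count=3
After op 7 (write(15)): arr=[3 8 5 10 15] head=1 tail=0 count=4

Answer: 1 0 4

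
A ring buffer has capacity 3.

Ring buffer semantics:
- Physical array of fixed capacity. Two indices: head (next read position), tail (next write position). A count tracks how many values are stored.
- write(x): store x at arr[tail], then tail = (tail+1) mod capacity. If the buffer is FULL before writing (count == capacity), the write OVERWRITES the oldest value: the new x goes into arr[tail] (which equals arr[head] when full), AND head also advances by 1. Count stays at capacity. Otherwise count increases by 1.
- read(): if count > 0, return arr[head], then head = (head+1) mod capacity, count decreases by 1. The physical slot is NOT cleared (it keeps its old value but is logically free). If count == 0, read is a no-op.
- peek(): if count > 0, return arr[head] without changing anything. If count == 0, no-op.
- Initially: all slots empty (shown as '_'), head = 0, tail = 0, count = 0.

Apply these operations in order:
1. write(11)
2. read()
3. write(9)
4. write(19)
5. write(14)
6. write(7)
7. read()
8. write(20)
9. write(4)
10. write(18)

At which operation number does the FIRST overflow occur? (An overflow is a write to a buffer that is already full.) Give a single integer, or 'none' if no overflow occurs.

Answer: 6

Derivation:
After op 1 (write(11)): arr=[11 _ _] head=0 tail=1 count=1
After op 2 (read()): arr=[11 _ _] head=1 tail=1 count=0
After op 3 (write(9)): arr=[11 9 _] head=1 tail=2 count=1
After op 4 (write(19)): arr=[11 9 19] head=1 tail=0 count=2
After op 5 (write(14)): arr=[14 9 19] head=1 tail=1 count=3
After op 6 (write(7)): arr=[14 7 19] head=2 tail=2 count=3
After op 7 (read()): arr=[14 7 19] head=0 tail=2 count=2
After op 8 (write(20)): arr=[14 7 20] head=0 tail=0 count=3
After op 9 (write(4)): arr=[4 7 20] head=1 tail=1 count=3
After op 10 (write(18)): arr=[4 18 20] head=2 tail=2 count=3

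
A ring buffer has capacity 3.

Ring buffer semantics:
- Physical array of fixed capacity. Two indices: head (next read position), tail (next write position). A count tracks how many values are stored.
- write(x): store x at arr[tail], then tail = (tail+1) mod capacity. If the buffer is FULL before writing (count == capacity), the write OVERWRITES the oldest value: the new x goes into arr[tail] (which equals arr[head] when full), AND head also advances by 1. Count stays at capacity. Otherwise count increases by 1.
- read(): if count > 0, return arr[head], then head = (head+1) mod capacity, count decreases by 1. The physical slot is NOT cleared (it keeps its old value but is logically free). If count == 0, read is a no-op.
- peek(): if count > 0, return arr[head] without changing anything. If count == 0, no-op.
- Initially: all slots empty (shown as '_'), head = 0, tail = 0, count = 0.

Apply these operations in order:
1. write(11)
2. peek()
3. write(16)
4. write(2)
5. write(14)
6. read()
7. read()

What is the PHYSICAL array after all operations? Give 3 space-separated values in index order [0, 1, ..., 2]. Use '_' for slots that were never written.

Answer: 14 16 2

Derivation:
After op 1 (write(11)): arr=[11 _ _] head=0 tail=1 count=1
After op 2 (peek()): arr=[11 _ _] head=0 tail=1 count=1
After op 3 (write(16)): arr=[11 16 _] head=0 tail=2 count=2
After op 4 (write(2)): arr=[11 16 2] head=0 tail=0 count=3
After op 5 (write(14)): arr=[14 16 2] head=1 tail=1 count=3
After op 6 (read()): arr=[14 16 2] head=2 tail=1 count=2
After op 7 (read()): arr=[14 16 2] head=0 tail=1 count=1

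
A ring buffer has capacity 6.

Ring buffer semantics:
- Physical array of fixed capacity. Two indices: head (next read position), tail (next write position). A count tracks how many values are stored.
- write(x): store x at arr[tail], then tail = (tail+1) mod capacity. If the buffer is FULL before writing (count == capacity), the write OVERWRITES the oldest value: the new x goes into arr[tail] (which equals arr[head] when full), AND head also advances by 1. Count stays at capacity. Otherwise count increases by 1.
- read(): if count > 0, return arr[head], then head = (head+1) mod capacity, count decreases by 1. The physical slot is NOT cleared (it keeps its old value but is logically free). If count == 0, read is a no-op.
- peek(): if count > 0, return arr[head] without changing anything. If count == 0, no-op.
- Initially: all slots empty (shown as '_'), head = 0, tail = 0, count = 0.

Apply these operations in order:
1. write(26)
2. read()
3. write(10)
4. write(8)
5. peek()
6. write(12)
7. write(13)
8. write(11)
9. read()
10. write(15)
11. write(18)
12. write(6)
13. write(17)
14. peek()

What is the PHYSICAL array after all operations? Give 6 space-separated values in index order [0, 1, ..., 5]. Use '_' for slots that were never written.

Answer: 15 18 6 17 13 11

Derivation:
After op 1 (write(26)): arr=[26 _ _ _ _ _] head=0 tail=1 count=1
After op 2 (read()): arr=[26 _ _ _ _ _] head=1 tail=1 count=0
After op 3 (write(10)): arr=[26 10 _ _ _ _] head=1 tail=2 count=1
After op 4 (write(8)): arr=[26 10 8 _ _ _] head=1 tail=3 count=2
After op 5 (peek()): arr=[26 10 8 _ _ _] head=1 tail=3 count=2
After op 6 (write(12)): arr=[26 10 8 12 _ _] head=1 tail=4 count=3
After op 7 (write(13)): arr=[26 10 8 12 13 _] head=1 tail=5 count=4
After op 8 (write(11)): arr=[26 10 8 12 13 11] head=1 tail=0 count=5
After op 9 (read()): arr=[26 10 8 12 13 11] head=2 tail=0 count=4
After op 10 (write(15)): arr=[15 10 8 12 13 11] head=2 tail=1 count=5
After op 11 (write(18)): arr=[15 18 8 12 13 11] head=2 tail=2 count=6
After op 12 (write(6)): arr=[15 18 6 12 13 11] head=3 tail=3 count=6
After op 13 (write(17)): arr=[15 18 6 17 13 11] head=4 tail=4 count=6
After op 14 (peek()): arr=[15 18 6 17 13 11] head=4 tail=4 count=6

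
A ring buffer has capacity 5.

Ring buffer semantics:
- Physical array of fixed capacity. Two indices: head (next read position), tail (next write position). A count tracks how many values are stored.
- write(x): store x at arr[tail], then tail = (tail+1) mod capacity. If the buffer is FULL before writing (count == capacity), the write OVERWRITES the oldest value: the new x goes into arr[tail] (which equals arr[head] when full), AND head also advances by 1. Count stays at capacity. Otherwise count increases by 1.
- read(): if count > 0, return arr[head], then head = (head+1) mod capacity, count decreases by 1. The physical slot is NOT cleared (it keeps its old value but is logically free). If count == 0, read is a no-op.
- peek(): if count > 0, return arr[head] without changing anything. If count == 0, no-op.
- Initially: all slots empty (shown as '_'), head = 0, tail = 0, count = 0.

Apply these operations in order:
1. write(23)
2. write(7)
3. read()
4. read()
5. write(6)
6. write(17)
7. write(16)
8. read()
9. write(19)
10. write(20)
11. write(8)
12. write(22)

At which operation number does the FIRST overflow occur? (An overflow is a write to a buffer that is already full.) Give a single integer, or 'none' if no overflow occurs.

Answer: 12

Derivation:
After op 1 (write(23)): arr=[23 _ _ _ _] head=0 tail=1 count=1
After op 2 (write(7)): arr=[23 7 _ _ _] head=0 tail=2 count=2
After op 3 (read()): arr=[23 7 _ _ _] head=1 tail=2 count=1
After op 4 (read()): arr=[23 7 _ _ _] head=2 tail=2 count=0
After op 5 (write(6)): arr=[23 7 6 _ _] head=2 tail=3 count=1
After op 6 (write(17)): arr=[23 7 6 17 _] head=2 tail=4 count=2
After op 7 (write(16)): arr=[23 7 6 17 16] head=2 tail=0 count=3
After op 8 (read()): arr=[23 7 6 17 16] head=3 tail=0 count=2
After op 9 (write(19)): arr=[19 7 6 17 16] head=3 tail=1 count=3
After op 10 (write(20)): arr=[19 20 6 17 16] head=3 tail=2 count=4
After op 11 (write(8)): arr=[19 20 8 17 16] head=3 tail=3 count=5
After op 12 (write(22)): arr=[19 20 8 22 16] head=4 tail=4 count=5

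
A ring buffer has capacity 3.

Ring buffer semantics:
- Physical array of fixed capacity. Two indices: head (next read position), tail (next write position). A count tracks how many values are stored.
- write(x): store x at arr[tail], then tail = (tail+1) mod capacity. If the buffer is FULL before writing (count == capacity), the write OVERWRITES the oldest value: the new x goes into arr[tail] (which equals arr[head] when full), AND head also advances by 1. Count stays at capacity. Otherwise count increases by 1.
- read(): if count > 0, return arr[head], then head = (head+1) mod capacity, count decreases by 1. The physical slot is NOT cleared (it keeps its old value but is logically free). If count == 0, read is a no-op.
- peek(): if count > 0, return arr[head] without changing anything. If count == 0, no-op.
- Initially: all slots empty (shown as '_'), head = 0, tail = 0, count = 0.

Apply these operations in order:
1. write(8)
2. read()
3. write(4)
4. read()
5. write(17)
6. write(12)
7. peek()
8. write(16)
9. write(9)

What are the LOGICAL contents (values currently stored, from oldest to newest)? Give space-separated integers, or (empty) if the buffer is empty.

Answer: 12 16 9

Derivation:
After op 1 (write(8)): arr=[8 _ _] head=0 tail=1 count=1
After op 2 (read()): arr=[8 _ _] head=1 tail=1 count=0
After op 3 (write(4)): arr=[8 4 _] head=1 tail=2 count=1
After op 4 (read()): arr=[8 4 _] head=2 tail=2 count=0
After op 5 (write(17)): arr=[8 4 17] head=2 tail=0 count=1
After op 6 (write(12)): arr=[12 4 17] head=2 tail=1 count=2
After op 7 (peek()): arr=[12 4 17] head=2 tail=1 count=2
After op 8 (write(16)): arr=[12 16 17] head=2 tail=2 count=3
After op 9 (write(9)): arr=[12 16 9] head=0 tail=0 count=3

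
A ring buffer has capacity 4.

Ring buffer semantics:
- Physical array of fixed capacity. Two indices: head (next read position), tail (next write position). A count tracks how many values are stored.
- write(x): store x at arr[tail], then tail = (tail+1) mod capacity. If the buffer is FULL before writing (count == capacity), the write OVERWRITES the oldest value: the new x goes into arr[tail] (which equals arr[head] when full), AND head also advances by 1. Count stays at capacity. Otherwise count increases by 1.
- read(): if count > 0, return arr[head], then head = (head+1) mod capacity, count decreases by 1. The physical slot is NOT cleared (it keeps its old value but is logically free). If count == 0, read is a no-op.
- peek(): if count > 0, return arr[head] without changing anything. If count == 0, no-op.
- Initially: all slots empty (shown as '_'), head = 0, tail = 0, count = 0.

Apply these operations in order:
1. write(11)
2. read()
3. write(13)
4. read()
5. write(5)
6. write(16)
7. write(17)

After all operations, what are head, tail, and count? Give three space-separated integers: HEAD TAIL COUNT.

Answer: 2 1 3

Derivation:
After op 1 (write(11)): arr=[11 _ _ _] head=0 tail=1 count=1
After op 2 (read()): arr=[11 _ _ _] head=1 tail=1 count=0
After op 3 (write(13)): arr=[11 13 _ _] head=1 tail=2 count=1
After op 4 (read()): arr=[11 13 _ _] head=2 tail=2 count=0
After op 5 (write(5)): arr=[11 13 5 _] head=2 tail=3 count=1
After op 6 (write(16)): arr=[11 13 5 16] head=2 tail=0 count=2
After op 7 (write(17)): arr=[17 13 5 16] head=2 tail=1 count=3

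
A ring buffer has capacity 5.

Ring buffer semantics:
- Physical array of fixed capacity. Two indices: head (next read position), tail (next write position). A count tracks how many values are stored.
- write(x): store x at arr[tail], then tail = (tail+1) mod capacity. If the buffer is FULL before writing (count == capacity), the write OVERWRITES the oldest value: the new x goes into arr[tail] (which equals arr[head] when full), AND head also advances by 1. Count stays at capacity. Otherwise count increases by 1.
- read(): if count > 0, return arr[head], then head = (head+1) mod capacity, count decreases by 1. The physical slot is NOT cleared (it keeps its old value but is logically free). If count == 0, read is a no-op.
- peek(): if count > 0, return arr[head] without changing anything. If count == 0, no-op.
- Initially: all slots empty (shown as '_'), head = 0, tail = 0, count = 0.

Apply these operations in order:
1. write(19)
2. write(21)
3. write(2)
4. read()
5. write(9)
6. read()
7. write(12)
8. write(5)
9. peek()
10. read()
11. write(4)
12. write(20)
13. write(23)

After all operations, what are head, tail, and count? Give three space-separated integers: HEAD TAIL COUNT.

Answer: 4 4 5

Derivation:
After op 1 (write(19)): arr=[19 _ _ _ _] head=0 tail=1 count=1
After op 2 (write(21)): arr=[19 21 _ _ _] head=0 tail=2 count=2
After op 3 (write(2)): arr=[19 21 2 _ _] head=0 tail=3 count=3
After op 4 (read()): arr=[19 21 2 _ _] head=1 tail=3 count=2
After op 5 (write(9)): arr=[19 21 2 9 _] head=1 tail=4 count=3
After op 6 (read()): arr=[19 21 2 9 _] head=2 tail=4 count=2
After op 7 (write(12)): arr=[19 21 2 9 12] head=2 tail=0 count=3
After op 8 (write(5)): arr=[5 21 2 9 12] head=2 tail=1 count=4
After op 9 (peek()): arr=[5 21 2 9 12] head=2 tail=1 count=4
After op 10 (read()): arr=[5 21 2 9 12] head=3 tail=1 count=3
After op 11 (write(4)): arr=[5 4 2 9 12] head=3 tail=2 count=4
After op 12 (write(20)): arr=[5 4 20 9 12] head=3 tail=3 count=5
After op 13 (write(23)): arr=[5 4 20 23 12] head=4 tail=4 count=5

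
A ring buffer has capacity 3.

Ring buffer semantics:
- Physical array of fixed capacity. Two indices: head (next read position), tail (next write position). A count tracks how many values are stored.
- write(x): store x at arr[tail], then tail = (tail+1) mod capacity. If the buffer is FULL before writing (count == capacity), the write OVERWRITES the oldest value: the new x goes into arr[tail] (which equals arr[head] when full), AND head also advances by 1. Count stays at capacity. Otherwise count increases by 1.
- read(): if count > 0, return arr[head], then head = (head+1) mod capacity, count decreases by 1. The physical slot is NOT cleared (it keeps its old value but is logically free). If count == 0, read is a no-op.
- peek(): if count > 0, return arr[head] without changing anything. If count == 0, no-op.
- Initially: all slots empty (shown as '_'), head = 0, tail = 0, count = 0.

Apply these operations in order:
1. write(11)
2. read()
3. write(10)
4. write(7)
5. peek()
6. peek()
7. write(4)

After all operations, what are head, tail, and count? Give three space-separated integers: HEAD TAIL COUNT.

After op 1 (write(11)): arr=[11 _ _] head=0 tail=1 count=1
After op 2 (read()): arr=[11 _ _] head=1 tail=1 count=0
After op 3 (write(10)): arr=[11 10 _] head=1 tail=2 count=1
After op 4 (write(7)): arr=[11 10 7] head=1 tail=0 count=2
After op 5 (peek()): arr=[11 10 7] head=1 tail=0 count=2
After op 6 (peek()): arr=[11 10 7] head=1 tail=0 count=2
After op 7 (write(4)): arr=[4 10 7] head=1 tail=1 count=3

Answer: 1 1 3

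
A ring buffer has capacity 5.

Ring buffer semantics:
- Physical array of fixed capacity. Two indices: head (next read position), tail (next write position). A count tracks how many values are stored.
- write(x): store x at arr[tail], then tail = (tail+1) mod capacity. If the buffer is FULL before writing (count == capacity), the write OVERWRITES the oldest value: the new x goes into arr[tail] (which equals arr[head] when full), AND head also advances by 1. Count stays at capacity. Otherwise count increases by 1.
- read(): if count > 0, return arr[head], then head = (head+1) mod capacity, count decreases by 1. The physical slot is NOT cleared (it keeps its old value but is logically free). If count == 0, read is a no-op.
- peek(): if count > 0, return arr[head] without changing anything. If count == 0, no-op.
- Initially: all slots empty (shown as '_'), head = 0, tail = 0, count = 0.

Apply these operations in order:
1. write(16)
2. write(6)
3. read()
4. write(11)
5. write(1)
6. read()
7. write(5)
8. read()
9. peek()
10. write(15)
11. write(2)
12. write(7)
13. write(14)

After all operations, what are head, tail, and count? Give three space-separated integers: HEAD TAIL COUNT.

Answer: 4 4 5

Derivation:
After op 1 (write(16)): arr=[16 _ _ _ _] head=0 tail=1 count=1
After op 2 (write(6)): arr=[16 6 _ _ _] head=0 tail=2 count=2
After op 3 (read()): arr=[16 6 _ _ _] head=1 tail=2 count=1
After op 4 (write(11)): arr=[16 6 11 _ _] head=1 tail=3 count=2
After op 5 (write(1)): arr=[16 6 11 1 _] head=1 tail=4 count=3
After op 6 (read()): arr=[16 6 11 1 _] head=2 tail=4 count=2
After op 7 (write(5)): arr=[16 6 11 1 5] head=2 tail=0 count=3
After op 8 (read()): arr=[16 6 11 1 5] head=3 tail=0 count=2
After op 9 (peek()): arr=[16 6 11 1 5] head=3 tail=0 count=2
After op 10 (write(15)): arr=[15 6 11 1 5] head=3 tail=1 count=3
After op 11 (write(2)): arr=[15 2 11 1 5] head=3 tail=2 count=4
After op 12 (write(7)): arr=[15 2 7 1 5] head=3 tail=3 count=5
After op 13 (write(14)): arr=[15 2 7 14 5] head=4 tail=4 count=5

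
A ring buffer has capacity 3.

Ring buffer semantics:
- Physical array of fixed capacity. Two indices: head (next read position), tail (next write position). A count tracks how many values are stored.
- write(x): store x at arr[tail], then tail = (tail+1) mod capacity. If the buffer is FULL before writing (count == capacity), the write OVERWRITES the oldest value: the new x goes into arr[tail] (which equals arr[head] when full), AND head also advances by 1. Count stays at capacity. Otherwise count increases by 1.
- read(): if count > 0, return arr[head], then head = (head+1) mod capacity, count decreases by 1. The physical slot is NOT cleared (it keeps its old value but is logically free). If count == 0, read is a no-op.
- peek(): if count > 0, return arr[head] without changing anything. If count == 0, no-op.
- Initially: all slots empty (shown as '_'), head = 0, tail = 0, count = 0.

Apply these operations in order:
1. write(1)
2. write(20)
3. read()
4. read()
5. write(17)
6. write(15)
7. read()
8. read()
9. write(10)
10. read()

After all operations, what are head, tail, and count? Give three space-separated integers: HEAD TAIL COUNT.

After op 1 (write(1)): arr=[1 _ _] head=0 tail=1 count=1
After op 2 (write(20)): arr=[1 20 _] head=0 tail=2 count=2
After op 3 (read()): arr=[1 20 _] head=1 tail=2 count=1
After op 4 (read()): arr=[1 20 _] head=2 tail=2 count=0
After op 5 (write(17)): arr=[1 20 17] head=2 tail=0 count=1
After op 6 (write(15)): arr=[15 20 17] head=2 tail=1 count=2
After op 7 (read()): arr=[15 20 17] head=0 tail=1 count=1
After op 8 (read()): arr=[15 20 17] head=1 tail=1 count=0
After op 9 (write(10)): arr=[15 10 17] head=1 tail=2 count=1
After op 10 (read()): arr=[15 10 17] head=2 tail=2 count=0

Answer: 2 2 0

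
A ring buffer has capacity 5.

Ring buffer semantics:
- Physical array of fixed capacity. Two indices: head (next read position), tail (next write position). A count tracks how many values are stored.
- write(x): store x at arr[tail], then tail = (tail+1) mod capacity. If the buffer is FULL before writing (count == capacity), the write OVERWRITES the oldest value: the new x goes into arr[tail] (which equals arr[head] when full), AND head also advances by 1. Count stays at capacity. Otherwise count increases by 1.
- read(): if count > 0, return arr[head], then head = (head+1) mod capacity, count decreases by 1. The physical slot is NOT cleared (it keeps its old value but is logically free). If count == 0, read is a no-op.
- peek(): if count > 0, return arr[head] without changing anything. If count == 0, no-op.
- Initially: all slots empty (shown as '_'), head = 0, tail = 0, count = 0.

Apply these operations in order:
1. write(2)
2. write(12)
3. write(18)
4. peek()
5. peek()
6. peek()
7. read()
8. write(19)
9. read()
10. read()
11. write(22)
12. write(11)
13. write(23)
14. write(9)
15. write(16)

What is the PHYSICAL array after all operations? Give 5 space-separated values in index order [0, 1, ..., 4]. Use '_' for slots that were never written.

Answer: 11 23 9 16 22

Derivation:
After op 1 (write(2)): arr=[2 _ _ _ _] head=0 tail=1 count=1
After op 2 (write(12)): arr=[2 12 _ _ _] head=0 tail=2 count=2
After op 3 (write(18)): arr=[2 12 18 _ _] head=0 tail=3 count=3
After op 4 (peek()): arr=[2 12 18 _ _] head=0 tail=3 count=3
After op 5 (peek()): arr=[2 12 18 _ _] head=0 tail=3 count=3
After op 6 (peek()): arr=[2 12 18 _ _] head=0 tail=3 count=3
After op 7 (read()): arr=[2 12 18 _ _] head=1 tail=3 count=2
After op 8 (write(19)): arr=[2 12 18 19 _] head=1 tail=4 count=3
After op 9 (read()): arr=[2 12 18 19 _] head=2 tail=4 count=2
After op 10 (read()): arr=[2 12 18 19 _] head=3 tail=4 count=1
After op 11 (write(22)): arr=[2 12 18 19 22] head=3 tail=0 count=2
After op 12 (write(11)): arr=[11 12 18 19 22] head=3 tail=1 count=3
After op 13 (write(23)): arr=[11 23 18 19 22] head=3 tail=2 count=4
After op 14 (write(9)): arr=[11 23 9 19 22] head=3 tail=3 count=5
After op 15 (write(16)): arr=[11 23 9 16 22] head=4 tail=4 count=5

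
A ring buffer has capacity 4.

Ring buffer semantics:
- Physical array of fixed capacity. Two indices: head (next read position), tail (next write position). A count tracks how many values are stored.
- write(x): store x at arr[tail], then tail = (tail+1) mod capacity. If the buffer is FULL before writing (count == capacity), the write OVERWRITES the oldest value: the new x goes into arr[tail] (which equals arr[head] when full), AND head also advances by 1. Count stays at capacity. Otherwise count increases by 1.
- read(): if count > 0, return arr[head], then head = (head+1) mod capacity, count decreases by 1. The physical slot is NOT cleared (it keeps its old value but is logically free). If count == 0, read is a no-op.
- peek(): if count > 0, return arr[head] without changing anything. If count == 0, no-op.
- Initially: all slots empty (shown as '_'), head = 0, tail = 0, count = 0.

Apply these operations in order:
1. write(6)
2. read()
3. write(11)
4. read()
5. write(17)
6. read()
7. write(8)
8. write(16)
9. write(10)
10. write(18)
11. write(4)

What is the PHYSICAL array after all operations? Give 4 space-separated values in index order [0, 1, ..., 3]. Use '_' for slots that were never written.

After op 1 (write(6)): arr=[6 _ _ _] head=0 tail=1 count=1
After op 2 (read()): arr=[6 _ _ _] head=1 tail=1 count=0
After op 3 (write(11)): arr=[6 11 _ _] head=1 tail=2 count=1
After op 4 (read()): arr=[6 11 _ _] head=2 tail=2 count=0
After op 5 (write(17)): arr=[6 11 17 _] head=2 tail=3 count=1
After op 6 (read()): arr=[6 11 17 _] head=3 tail=3 count=0
After op 7 (write(8)): arr=[6 11 17 8] head=3 tail=0 count=1
After op 8 (write(16)): arr=[16 11 17 8] head=3 tail=1 count=2
After op 9 (write(10)): arr=[16 10 17 8] head=3 tail=2 count=3
After op 10 (write(18)): arr=[16 10 18 8] head=3 tail=3 count=4
After op 11 (write(4)): arr=[16 10 18 4] head=0 tail=0 count=4

Answer: 16 10 18 4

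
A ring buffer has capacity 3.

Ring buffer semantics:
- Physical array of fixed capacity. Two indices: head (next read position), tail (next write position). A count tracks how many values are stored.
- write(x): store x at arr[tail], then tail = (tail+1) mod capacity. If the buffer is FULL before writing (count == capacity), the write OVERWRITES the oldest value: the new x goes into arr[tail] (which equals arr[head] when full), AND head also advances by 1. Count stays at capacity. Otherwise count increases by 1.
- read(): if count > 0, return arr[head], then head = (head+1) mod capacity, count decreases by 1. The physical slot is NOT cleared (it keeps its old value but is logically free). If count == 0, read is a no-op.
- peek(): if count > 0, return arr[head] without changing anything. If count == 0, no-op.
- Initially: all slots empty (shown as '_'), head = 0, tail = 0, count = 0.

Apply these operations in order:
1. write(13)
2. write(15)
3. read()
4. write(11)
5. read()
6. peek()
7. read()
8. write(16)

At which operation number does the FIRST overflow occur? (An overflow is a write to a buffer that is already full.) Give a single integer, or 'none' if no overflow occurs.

After op 1 (write(13)): arr=[13 _ _] head=0 tail=1 count=1
After op 2 (write(15)): arr=[13 15 _] head=0 tail=2 count=2
After op 3 (read()): arr=[13 15 _] head=1 tail=2 count=1
After op 4 (write(11)): arr=[13 15 11] head=1 tail=0 count=2
After op 5 (read()): arr=[13 15 11] head=2 tail=0 count=1
After op 6 (peek()): arr=[13 15 11] head=2 tail=0 count=1
After op 7 (read()): arr=[13 15 11] head=0 tail=0 count=0
After op 8 (write(16)): arr=[16 15 11] head=0 tail=1 count=1

Answer: none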